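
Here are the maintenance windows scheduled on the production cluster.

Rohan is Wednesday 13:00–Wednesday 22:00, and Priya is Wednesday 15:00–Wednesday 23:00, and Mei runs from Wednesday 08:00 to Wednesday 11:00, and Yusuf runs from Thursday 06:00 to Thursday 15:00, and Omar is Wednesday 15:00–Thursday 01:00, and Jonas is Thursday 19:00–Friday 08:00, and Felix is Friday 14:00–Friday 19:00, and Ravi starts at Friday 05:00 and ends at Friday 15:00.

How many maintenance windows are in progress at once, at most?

Sweep the timeline, counting +1 at each start and −1 at each end (ends before starts at a tie):
Wednesday 08:00 start Mei → 1
Wednesday 11:00 end Mei → 0
Wednesday 13:00 start Rohan → 1
Wednesday 15:00 start Omar → 2
Wednesday 15:00 start Priya → 3
Wednesday 22:00 end Rohan → 2
Wednesday 23:00 end Priya → 1
Thursday 01:00 end Omar → 0
Thursday 06:00 start Yusuf → 1
Thursday 15:00 end Yusuf → 0
Thursday 19:00 start Jonas → 1
Friday 05:00 start Ravi → 2
Friday 08:00 end Jonas → 1
Friday 14:00 start Felix → 2
Friday 15:00 end Ravi → 1
Friday 19:00 end Felix → 0
Peak is 3, at Wednesday 15:00 (Omar, Priya, Rohan).

3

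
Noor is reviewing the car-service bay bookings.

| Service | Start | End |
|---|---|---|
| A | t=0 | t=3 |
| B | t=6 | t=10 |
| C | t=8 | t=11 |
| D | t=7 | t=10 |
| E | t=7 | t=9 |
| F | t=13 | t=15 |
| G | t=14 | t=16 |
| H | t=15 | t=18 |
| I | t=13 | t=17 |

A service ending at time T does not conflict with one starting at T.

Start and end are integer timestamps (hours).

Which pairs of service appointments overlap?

Sorted by start: A, B, D, E, C, F, I, G, H.
B starts after A ends, so nothing later overlaps A either.
D starts before B ends → B and D overlap.
E starts before B ends → B and E overlap.
C starts before B ends → B and C overlap.
F starts after B ends, so nothing later overlaps B either.
E starts before D ends → D and E overlap.
C starts before D ends → D and C overlap.
F starts after D ends, so nothing later overlaps D either.
C starts before E ends → E and C overlap.
F starts after E ends, so nothing later overlaps E either.
F starts after C ends, so nothing later overlaps C either.
I starts before F ends → F and I overlap.
G starts before F ends → F and G overlap.
H starts exactly when F ends (back-to-back, no overlap).
G starts before I ends → I and G overlap.
H starts before I ends → I and H overlap.
H starts before G ends → G and H overlap.

B & C, B & D, B & E, C & D, C & E, D & E, F & G, F & I, G & H, G & I, H & I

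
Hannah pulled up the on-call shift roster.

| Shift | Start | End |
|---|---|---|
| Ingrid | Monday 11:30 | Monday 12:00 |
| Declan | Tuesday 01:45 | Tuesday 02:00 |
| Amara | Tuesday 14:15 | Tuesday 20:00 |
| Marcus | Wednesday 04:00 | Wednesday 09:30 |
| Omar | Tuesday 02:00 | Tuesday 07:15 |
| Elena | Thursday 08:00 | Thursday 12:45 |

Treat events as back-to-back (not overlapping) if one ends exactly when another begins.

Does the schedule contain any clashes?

Sorted by start: Ingrid, Declan, Omar, Amara, Marcus, Elena.
Declan starts after Ingrid ends, so Ingrid has no further overlaps.
Omar starts exactly when Declan ends (back-to-back, no overlap), so Declan has no further overlaps.
Amara starts after Omar ends, so Omar has no further overlaps.
Marcus starts after Amara ends, so Amara has no further overlaps.
Elena starts after Marcus ends.
Every pair is clear; the schedule has no overlaps.

No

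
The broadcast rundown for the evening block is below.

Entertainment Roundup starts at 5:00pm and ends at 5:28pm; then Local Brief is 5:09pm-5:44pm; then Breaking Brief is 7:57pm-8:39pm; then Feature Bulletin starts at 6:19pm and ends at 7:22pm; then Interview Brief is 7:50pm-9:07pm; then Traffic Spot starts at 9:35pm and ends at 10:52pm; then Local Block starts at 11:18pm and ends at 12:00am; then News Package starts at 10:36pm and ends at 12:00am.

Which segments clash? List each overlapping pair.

Sorted by start: Entertainment Roundup, Local Brief, Feature Bulletin, Interview Brief, Breaking Brief, Traffic Spot, News Package, Local Block.
Local Brief starts before Entertainment Roundup ends → Entertainment Roundup and Local Brief overlap.
Feature Bulletin starts after Entertainment Roundup ends, so Entertainment Roundup has no further overlaps.
Feature Bulletin starts after Local Brief ends, so Local Brief has no further overlaps.
Interview Brief starts after Feature Bulletin ends, so Feature Bulletin has no further overlaps.
Breaking Brief starts before Interview Brief ends → Interview Brief and Breaking Brief overlap.
Traffic Spot starts after Interview Brief ends, so Interview Brief has no further overlaps.
Traffic Spot starts after Breaking Brief ends, so Breaking Brief has no further overlaps.
News Package starts before Traffic Spot ends → Traffic Spot and News Package overlap.
Local Block starts after Traffic Spot ends.
Local Block starts before News Package ends → News Package and Local Block overlap.

Breaking Brief & Interview Brief, Entertainment Roundup & Local Brief, Local Block & News Package, News Package & Traffic Spot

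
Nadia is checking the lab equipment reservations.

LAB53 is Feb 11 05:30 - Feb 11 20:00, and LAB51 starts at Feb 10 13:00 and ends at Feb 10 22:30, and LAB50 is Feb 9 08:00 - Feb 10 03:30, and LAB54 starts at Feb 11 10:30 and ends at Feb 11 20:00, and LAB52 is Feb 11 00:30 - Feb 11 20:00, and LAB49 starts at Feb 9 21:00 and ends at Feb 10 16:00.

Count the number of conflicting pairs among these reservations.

Sorted by start: LAB50, LAB49, LAB51, LAB52, LAB53, LAB54.
LAB49 starts before LAB50 ends → LAB50 and LAB49 overlap.
LAB51 starts after LAB50 ends, so nothing later overlaps LAB50 either.
LAB51 starts before LAB49 ends → LAB49 and LAB51 overlap.
LAB52 starts after LAB49 ends, so nothing later overlaps LAB49 either.
LAB52 starts after LAB51 ends, so nothing later overlaps LAB51 either.
LAB53 starts before LAB52 ends → LAB52 and LAB53 overlap.
LAB54 starts before LAB52 ends → LAB52 and LAB54 overlap.
LAB54 starts before LAB53 ends → LAB53 and LAB54 overlap.
Overlapping pairs: LAB49 & LAB50, LAB49 & LAB51, LAB52 & LAB53, LAB52 & LAB54, LAB53 & LAB54 — 5 in total.

5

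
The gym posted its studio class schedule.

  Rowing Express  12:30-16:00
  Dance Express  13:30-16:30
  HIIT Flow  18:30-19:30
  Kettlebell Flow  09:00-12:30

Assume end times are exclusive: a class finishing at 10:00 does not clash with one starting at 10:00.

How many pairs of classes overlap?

1

Sorted by start: Kettlebell Flow, Rowing Express, Dance Express, HIIT Flow.
Rowing Express starts exactly when Kettlebell Flow ends (back-to-back, no overlap), so Kettlebell Flow has no further overlaps.
Dance Express starts before Rowing Express ends → Rowing Express and Dance Express overlap.
HIIT Flow starts after Rowing Express ends.
HIIT Flow starts after Dance Express ends.
Overlapping pairs: Dance Express & Rowing Express — 1 in total.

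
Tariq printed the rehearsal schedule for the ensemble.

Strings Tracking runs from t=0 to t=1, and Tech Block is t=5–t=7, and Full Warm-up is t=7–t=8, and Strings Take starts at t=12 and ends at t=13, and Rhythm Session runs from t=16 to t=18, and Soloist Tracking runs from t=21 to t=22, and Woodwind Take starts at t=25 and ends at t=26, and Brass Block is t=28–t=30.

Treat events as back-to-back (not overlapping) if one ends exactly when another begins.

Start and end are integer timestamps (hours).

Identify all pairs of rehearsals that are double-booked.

Sorted by start: Strings Tracking, Tech Block, Full Warm-up, Strings Take, Rhythm Session, Soloist Tracking, Woodwind Take, Brass Block.
Tech Block starts after Strings Tracking ends, so nothing later overlaps Strings Tracking either.
Full Warm-up starts exactly when Tech Block ends (back-to-back, no overlap), so nothing later overlaps Tech Block either.
Strings Take starts after Full Warm-up ends, so nothing later overlaps Full Warm-up either.
Rhythm Session starts after Strings Take ends, so nothing later overlaps Strings Take either.
Soloist Tracking starts after Rhythm Session ends, so nothing later overlaps Rhythm Session either.
Woodwind Take starts after Soloist Tracking ends, so nothing later overlaps Soloist Tracking either.
Brass Block starts after Woodwind Take ends.

no conflicts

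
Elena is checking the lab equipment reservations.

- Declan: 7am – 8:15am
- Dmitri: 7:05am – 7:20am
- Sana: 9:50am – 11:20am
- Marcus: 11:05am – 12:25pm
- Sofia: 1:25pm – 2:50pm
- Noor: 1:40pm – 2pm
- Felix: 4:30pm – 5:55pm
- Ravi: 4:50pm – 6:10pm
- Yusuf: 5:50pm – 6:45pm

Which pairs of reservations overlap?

Sorted by start: Declan, Dmitri, Sana, Marcus, Sofia, Noor, Felix, Ravi, Yusuf.
Dmitri starts before Declan ends → Declan and Dmitri overlap.
Sana starts after Declan ends, so nothing later overlaps Declan either.
Sana starts after Dmitri ends, so nothing later overlaps Dmitri either.
Marcus starts before Sana ends → Sana and Marcus overlap.
Sofia starts after Sana ends, so nothing later overlaps Sana either.
Sofia starts after Marcus ends, so nothing later overlaps Marcus either.
Noor starts before Sofia ends → Sofia and Noor overlap.
Felix starts after Sofia ends, so nothing later overlaps Sofia either.
Felix starts after Noor ends, so nothing later overlaps Noor either.
Ravi starts before Felix ends → Felix and Ravi overlap.
Yusuf starts before Felix ends → Felix and Yusuf overlap.
Yusuf starts before Ravi ends → Ravi and Yusuf overlap.

Declan & Dmitri, Felix & Ravi, Felix & Yusuf, Marcus & Sana, Noor & Sofia, Ravi & Yusuf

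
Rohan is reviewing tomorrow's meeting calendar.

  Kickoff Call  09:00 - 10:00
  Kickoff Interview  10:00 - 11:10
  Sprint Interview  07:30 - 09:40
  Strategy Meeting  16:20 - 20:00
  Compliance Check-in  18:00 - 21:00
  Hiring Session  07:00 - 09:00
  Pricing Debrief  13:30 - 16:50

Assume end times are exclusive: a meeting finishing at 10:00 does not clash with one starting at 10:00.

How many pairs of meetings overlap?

4

Check each pair: they overlap iff neither finishes before the other starts.
Sorted by start: Hiring Session, Sprint Interview, Kickoff Call, Kickoff Interview, Pricing Debrief, Strategy Meeting, Compliance Check-in.
Sprint Interview starts before Hiring Session ends → Hiring Session and Sprint Interview overlap.
Kickoff Call starts exactly when Hiring Session ends (back-to-back, no overlap), so Hiring Session has no further overlaps.
Kickoff Call starts before Sprint Interview ends → Sprint Interview and Kickoff Call overlap.
Kickoff Interview starts after Sprint Interview ends, so Sprint Interview has no further overlaps.
Kickoff Interview starts exactly when Kickoff Call ends (back-to-back, no overlap), so Kickoff Call has no further overlaps.
Pricing Debrief starts after Kickoff Interview ends, so Kickoff Interview has no further overlaps.
Strategy Meeting starts before Pricing Debrief ends → Pricing Debrief and Strategy Meeting overlap.
Compliance Check-in starts after Pricing Debrief ends.
Compliance Check-in starts before Strategy Meeting ends → Strategy Meeting and Compliance Check-in overlap.
Overlapping pairs: Compliance Check-in & Strategy Meeting, Hiring Session & Sprint Interview, Kickoff Call & Sprint Interview, Pricing Debrief & Strategy Meeting — 4 in total.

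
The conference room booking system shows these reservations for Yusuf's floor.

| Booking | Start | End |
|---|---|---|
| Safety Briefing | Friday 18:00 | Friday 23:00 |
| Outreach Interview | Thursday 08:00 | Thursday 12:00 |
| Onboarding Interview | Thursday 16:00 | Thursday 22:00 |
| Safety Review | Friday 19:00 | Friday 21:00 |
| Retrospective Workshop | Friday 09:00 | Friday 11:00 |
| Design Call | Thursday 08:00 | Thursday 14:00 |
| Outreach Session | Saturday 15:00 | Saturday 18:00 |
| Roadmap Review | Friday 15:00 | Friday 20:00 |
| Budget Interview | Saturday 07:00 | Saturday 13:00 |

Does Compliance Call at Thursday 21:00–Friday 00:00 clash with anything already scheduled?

Design Call: ends Thursday 14:00 at or before Compliance Call starts Thursday 21:00 → clear.
Outreach Interview: ends Thursday 12:00 at or before Compliance Call starts Thursday 21:00 → clear.
Onboarding Interview: starts Thursday 16:00 before Compliance Call ends Friday 00:00, and ends Thursday 22:00 after Compliance Call starts Thursday 21:00 → overlap.
Retrospective Workshop: starts Friday 09:00 at or after Compliance Call ends Friday 00:00 → clear.
Roadmap Review: starts Friday 15:00 at or after Compliance Call ends Friday 00:00 → clear.
Safety Briefing: starts Friday 18:00 at or after Compliance Call ends Friday 00:00 → clear.
Safety Review: starts Friday 19:00 at or after Compliance Call ends Friday 00:00 → clear.
Budget Interview: starts Saturday 07:00 at or after Compliance Call ends Friday 00:00 → clear.
Outreach Session: starts Saturday 15:00 at or after Compliance Call ends Friday 00:00 → clear.
Compliance Call overlaps Onboarding Interview.

Yes — it overlaps Onboarding Interview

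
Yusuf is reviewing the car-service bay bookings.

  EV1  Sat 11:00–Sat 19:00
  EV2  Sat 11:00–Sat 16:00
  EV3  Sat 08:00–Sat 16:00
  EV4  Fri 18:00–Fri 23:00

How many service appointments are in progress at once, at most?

3

Walk through starts and ends in time order (an end at T is processed before a start at T):
Fri 18:00 start EV4 → 1
Fri 23:00 end EV4 → 0
Sat 08:00 start EV3 → 1
Sat 11:00 start EV1 → 2
Sat 11:00 start EV2 → 3
Sat 16:00 end EV2 → 2
Sat 16:00 end EV3 → 1
Sat 19:00 end EV1 → 0
Peak is 3, at Sat 11:00 (EV1, EV2, EV3).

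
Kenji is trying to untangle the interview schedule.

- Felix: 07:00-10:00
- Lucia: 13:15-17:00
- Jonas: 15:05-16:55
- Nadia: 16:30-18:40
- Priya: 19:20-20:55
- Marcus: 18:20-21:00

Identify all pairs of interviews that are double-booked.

Jonas & Lucia, Jonas & Nadia, Lucia & Nadia, Marcus & Nadia, Marcus & Priya

Check each pair: they overlap iff neither finishes before the other starts.
Sorted by start: Felix, Lucia, Jonas, Nadia, Marcus, Priya.
Lucia starts after Felix ends, so nothing later overlaps Felix either.
Jonas starts before Lucia ends → Lucia and Jonas overlap.
Nadia starts before Lucia ends → Lucia and Nadia overlap.
Marcus starts after Lucia ends, so nothing later overlaps Lucia either.
Nadia starts before Jonas ends → Jonas and Nadia overlap.
Marcus starts after Jonas ends, so nothing later overlaps Jonas either.
Marcus starts before Nadia ends → Nadia and Marcus overlap.
Priya starts after Nadia ends.
Priya starts before Marcus ends → Marcus and Priya overlap.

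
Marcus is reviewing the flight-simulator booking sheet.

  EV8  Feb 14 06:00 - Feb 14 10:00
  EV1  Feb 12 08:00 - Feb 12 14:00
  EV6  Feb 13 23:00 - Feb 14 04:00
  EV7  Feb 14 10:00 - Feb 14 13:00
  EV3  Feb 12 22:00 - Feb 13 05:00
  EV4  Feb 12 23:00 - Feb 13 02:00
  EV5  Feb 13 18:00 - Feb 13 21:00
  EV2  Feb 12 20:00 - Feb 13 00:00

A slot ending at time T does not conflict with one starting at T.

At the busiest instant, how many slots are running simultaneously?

Sweep the timeline, counting +1 at each start and −1 at each end (ends before starts at a tie):
Feb 12 08:00 start EV1 → 1
Feb 12 14:00 end EV1 → 0
Feb 12 20:00 start EV2 → 1
Feb 12 22:00 start EV3 → 2
Feb 12 23:00 start EV4 → 3
Feb 13 00:00 end EV2 → 2
Feb 13 02:00 end EV4 → 1
Feb 13 05:00 end EV3 → 0
Feb 13 18:00 start EV5 → 1
Feb 13 21:00 end EV5 → 0
Feb 13 23:00 start EV6 → 1
Feb 14 04:00 end EV6 → 0
Feb 14 06:00 start EV8 → 1
Feb 14 10:00 end EV8 → 0
Feb 14 10:00 start EV7 → 1
Feb 14 13:00 end EV7 → 0
Peak is 3, at Feb 12 23:00 (EV2, EV3, EV4).

3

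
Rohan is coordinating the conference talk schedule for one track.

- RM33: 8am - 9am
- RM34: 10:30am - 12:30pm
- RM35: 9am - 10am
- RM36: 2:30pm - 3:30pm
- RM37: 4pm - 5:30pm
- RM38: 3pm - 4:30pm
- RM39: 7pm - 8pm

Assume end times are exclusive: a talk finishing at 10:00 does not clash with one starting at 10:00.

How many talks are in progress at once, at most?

Walk through starts and ends in time order (an end at T is processed before a start at T):
8am start RM33 → 1
9am end RM33 → 0
9am start RM35 → 1
10am end RM35 → 0
10:30am start RM34 → 1
12:30pm end RM34 → 0
2:30pm start RM36 → 1
3pm start RM38 → 2
3:30pm end RM36 → 1
4pm start RM37 → 2
4:30pm end RM38 → 1
5:30pm end RM37 → 0
7pm start RM39 → 1
8pm end RM39 → 0
Peak is 2, at 3pm (RM36, RM38).

2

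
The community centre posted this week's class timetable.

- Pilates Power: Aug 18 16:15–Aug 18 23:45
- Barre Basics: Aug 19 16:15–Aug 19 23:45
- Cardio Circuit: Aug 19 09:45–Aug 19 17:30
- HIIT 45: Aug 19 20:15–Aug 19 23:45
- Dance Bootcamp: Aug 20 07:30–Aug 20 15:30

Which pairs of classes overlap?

Sorted by start: Pilates Power, Cardio Circuit, Barre Basics, HIIT 45, Dance Bootcamp.
Cardio Circuit starts after Pilates Power ends, so nothing later overlaps Pilates Power either.
Barre Basics starts before Cardio Circuit ends → Cardio Circuit and Barre Basics overlap.
HIIT 45 starts after Cardio Circuit ends, so nothing later overlaps Cardio Circuit either.
HIIT 45 starts before Barre Basics ends → Barre Basics and HIIT 45 overlap.
Dance Bootcamp starts after Barre Basics ends.
Dance Bootcamp starts after HIIT 45 ends.

Barre Basics & Cardio Circuit, Barre Basics & HIIT 45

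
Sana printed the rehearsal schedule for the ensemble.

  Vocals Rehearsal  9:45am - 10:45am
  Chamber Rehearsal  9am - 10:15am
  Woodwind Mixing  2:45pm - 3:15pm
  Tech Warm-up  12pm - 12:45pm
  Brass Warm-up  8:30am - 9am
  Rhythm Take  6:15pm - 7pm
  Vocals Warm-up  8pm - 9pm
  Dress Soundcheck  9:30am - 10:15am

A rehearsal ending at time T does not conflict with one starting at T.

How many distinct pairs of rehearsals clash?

Sorted by start: Brass Warm-up, Chamber Rehearsal, Dress Soundcheck, Vocals Rehearsal, Tech Warm-up, Woodwind Mixing, Rhythm Take, Vocals Warm-up.
Chamber Rehearsal starts exactly when Brass Warm-up ends (back-to-back, no overlap); Brass Warm-up is clear from here.
Dress Soundcheck starts before Chamber Rehearsal ends → Chamber Rehearsal and Dress Soundcheck overlap.
Vocals Rehearsal starts before Chamber Rehearsal ends → Chamber Rehearsal and Vocals Rehearsal overlap.
Tech Warm-up starts after Chamber Rehearsal ends; Chamber Rehearsal is clear from here.
Vocals Rehearsal starts before Dress Soundcheck ends → Dress Soundcheck and Vocals Rehearsal overlap.
Tech Warm-up starts after Dress Soundcheck ends; Dress Soundcheck is clear from here.
Tech Warm-up starts after Vocals Rehearsal ends; Vocals Rehearsal is clear from here.
Woodwind Mixing starts after Tech Warm-up ends; Tech Warm-up is clear from here.
Rhythm Take starts after Woodwind Mixing ends; Woodwind Mixing is clear from here.
Vocals Warm-up starts after Rhythm Take ends.
Overlapping pairs: Chamber Rehearsal & Dress Soundcheck, Chamber Rehearsal & Vocals Rehearsal, Dress Soundcheck & Vocals Rehearsal — 3 in total.

3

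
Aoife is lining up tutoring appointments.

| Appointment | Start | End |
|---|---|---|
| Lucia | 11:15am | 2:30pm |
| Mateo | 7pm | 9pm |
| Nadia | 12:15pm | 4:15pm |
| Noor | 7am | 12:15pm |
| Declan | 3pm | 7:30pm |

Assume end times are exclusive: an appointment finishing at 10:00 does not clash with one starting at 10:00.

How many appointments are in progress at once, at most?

2

Sweep the timeline, counting +1 at each start and −1 at each end (ends before starts at a tie):
7am start Noor → 1
11:15am start Lucia → 2
12:15pm end Noor → 1
12:15pm start Nadia → 2
2:30pm end Lucia → 1
3pm start Declan → 2
4:15pm end Nadia → 1
7pm start Mateo → 2
7:30pm end Declan → 1
9pm end Mateo → 0
Peak is 2, at 11:15am (Lucia, Noor).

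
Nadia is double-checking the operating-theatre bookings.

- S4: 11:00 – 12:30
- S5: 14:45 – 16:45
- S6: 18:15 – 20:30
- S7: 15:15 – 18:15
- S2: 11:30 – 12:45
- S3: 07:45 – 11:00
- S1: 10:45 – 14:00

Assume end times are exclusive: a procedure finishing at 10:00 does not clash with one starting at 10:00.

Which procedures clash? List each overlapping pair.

Sorted by start: S3, S1, S4, S2, S5, S7, S6.
S1 starts before S3 ends → S3 and S1 overlap.
S4 starts exactly when S3 ends (back-to-back, no overlap), so nothing later overlaps S3 either.
S4 starts before S1 ends → S1 and S4 overlap.
S2 starts before S1 ends → S1 and S2 overlap.
S5 starts after S1 ends, so nothing later overlaps S1 either.
S2 starts before S4 ends → S4 and S2 overlap.
S5 starts after S4 ends, so nothing later overlaps S4 either.
S5 starts after S2 ends, so nothing later overlaps S2 either.
S7 starts before S5 ends → S5 and S7 overlap.
S6 starts after S5 ends.
S6 starts exactly when S7 ends (back-to-back, no overlap).

S1 & S2, S1 & S3, S1 & S4, S2 & S4, S5 & S7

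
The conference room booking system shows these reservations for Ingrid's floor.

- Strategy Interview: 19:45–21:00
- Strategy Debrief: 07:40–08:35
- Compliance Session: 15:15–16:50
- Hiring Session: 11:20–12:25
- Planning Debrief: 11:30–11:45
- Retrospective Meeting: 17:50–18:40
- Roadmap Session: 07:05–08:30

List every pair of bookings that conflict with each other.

Hiring Session & Planning Debrief, Roadmap Session & Strategy Debrief

Sorted by start: Roadmap Session, Strategy Debrief, Hiring Session, Planning Debrief, Compliance Session, Retrospective Meeting, Strategy Interview.
Strategy Debrief starts before Roadmap Session ends → Roadmap Session and Strategy Debrief overlap.
Hiring Session starts after Roadmap Session ends; Roadmap Session is clear from here.
Hiring Session starts after Strategy Debrief ends; Strategy Debrief is clear from here.
Planning Debrief starts before Hiring Session ends → Hiring Session and Planning Debrief overlap.
Compliance Session starts after Hiring Session ends; Hiring Session is clear from here.
Compliance Session starts after Planning Debrief ends; Planning Debrief is clear from here.
Retrospective Meeting starts after Compliance Session ends; Compliance Session is clear from here.
Strategy Interview starts after Retrospective Meeting ends.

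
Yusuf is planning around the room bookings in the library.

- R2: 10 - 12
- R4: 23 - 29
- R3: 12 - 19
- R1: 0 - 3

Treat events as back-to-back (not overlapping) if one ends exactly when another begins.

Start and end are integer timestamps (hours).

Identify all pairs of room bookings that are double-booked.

no overlapping pairs

Sorted by start: R1, R2, R3, R4.
R2 starts after R1 ends, so nothing later overlaps R1 either.
R3 starts exactly when R2 ends (back-to-back, no overlap), so nothing later overlaps R2 either.
R4 starts after R3 ends.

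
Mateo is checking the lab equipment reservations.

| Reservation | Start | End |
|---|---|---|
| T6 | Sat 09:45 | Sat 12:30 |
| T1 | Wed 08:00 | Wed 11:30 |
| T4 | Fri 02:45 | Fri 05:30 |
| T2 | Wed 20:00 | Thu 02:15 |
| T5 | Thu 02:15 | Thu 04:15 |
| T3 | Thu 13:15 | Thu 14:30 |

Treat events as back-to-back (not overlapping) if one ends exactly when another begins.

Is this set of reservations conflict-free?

Sorted by start: T1, T2, T5, T3, T4, T6.
T2 starts after T1 ends — done with T1.
T5 starts exactly when T2 ends (back-to-back, no overlap) — done with T2.
T3 starts after T5 ends — done with T5.
T4 starts after T3 ends — done with T3.
T6 starts after T4 ends.
Every pair is clear; the schedule has no overlaps.

Yes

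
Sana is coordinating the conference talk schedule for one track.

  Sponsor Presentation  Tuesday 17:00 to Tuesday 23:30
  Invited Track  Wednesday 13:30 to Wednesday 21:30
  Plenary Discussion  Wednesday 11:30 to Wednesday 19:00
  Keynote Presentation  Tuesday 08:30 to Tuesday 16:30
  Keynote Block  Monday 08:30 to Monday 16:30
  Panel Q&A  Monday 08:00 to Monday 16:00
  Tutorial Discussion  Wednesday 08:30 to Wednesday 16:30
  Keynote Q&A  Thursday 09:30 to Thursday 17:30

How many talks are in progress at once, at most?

Walk through starts and ends in time order (an end at T is processed before a start at T):
Monday 08:00 start Panel Q&A → 1
Monday 08:30 start Keynote Block → 2
Monday 16:00 end Panel Q&A → 1
Monday 16:30 end Keynote Block → 0
Tuesday 08:30 start Keynote Presentation → 1
Tuesday 16:30 end Keynote Presentation → 0
Tuesday 17:00 start Sponsor Presentation → 1
Tuesday 23:30 end Sponsor Presentation → 0
Wednesday 08:30 start Tutorial Discussion → 1
Wednesday 11:30 start Plenary Discussion → 2
Wednesday 13:30 start Invited Track → 3
Wednesday 16:30 end Tutorial Discussion → 2
Wednesday 19:00 end Plenary Discussion → 1
Wednesday 21:30 end Invited Track → 0
Thursday 09:30 start Keynote Q&A → 1
Thursday 17:30 end Keynote Q&A → 0
Peak is 3, at Wednesday 13:30 (Invited Track, Plenary Discussion, Tutorial Discussion).

3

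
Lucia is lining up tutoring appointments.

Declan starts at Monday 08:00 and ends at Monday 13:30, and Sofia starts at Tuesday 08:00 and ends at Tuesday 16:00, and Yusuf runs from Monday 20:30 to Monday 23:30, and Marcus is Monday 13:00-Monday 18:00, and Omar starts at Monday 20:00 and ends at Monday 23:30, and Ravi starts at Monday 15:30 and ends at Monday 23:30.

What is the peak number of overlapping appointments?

Sweep the timeline, counting +1 at each start and −1 at each end (ends before starts at a tie):
Monday 08:00 start Declan → 1
Monday 13:00 start Marcus → 2
Monday 13:30 end Declan → 1
Monday 15:30 start Ravi → 2
Monday 18:00 end Marcus → 1
Monday 20:00 start Omar → 2
Monday 20:30 start Yusuf → 3
Monday 23:30 end Omar → 2
Monday 23:30 end Ravi → 1
Monday 23:30 end Yusuf → 0
Tuesday 08:00 start Sofia → 1
Tuesday 16:00 end Sofia → 0
Peak is 3, at Monday 20:30 (Omar, Ravi, Yusuf).

3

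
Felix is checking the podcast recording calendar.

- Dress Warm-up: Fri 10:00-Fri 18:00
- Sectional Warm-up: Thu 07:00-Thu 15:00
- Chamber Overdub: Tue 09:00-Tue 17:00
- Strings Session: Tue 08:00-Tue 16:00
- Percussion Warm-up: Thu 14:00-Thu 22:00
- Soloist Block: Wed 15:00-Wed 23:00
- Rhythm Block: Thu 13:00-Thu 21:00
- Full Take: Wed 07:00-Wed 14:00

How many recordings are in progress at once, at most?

Sort all start/end points and keep a running count:
Tue 08:00 start Strings Session → 1
Tue 09:00 start Chamber Overdub → 2
Tue 16:00 end Strings Session → 1
Tue 17:00 end Chamber Overdub → 0
Wed 07:00 start Full Take → 1
Wed 14:00 end Full Take → 0
Wed 15:00 start Soloist Block → 1
Wed 23:00 end Soloist Block → 0
Thu 07:00 start Sectional Warm-up → 1
Thu 13:00 start Rhythm Block → 2
Thu 14:00 start Percussion Warm-up → 3
Thu 15:00 end Sectional Warm-up → 2
Thu 21:00 end Rhythm Block → 1
Thu 22:00 end Percussion Warm-up → 0
Fri 10:00 start Dress Warm-up → 1
Fri 18:00 end Dress Warm-up → 0
Peak is 3, at Thu 14:00 (Percussion Warm-up, Rhythm Block, Sectional Warm-up).

3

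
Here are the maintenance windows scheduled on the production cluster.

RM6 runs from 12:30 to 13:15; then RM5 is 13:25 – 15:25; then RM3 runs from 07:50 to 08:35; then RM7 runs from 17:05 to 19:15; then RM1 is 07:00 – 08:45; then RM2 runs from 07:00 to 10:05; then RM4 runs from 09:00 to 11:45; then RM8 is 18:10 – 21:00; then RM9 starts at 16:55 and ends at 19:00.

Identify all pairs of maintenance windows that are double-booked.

RM1 & RM2, RM1 & RM3, RM2 & RM3, RM2 & RM4, RM7 & RM8, RM7 & RM9, RM8 & RM9

Check each pair: they overlap iff neither finishes before the other starts.
Sorted by start: RM1, RM2, RM3, RM4, RM6, RM5, RM9, RM7, RM8.
RM2 starts before RM1 ends → RM1 and RM2 overlap.
RM3 starts before RM1 ends → RM1 and RM3 overlap.
RM4 starts after RM1 ends; RM1 is clear from here.
RM3 starts before RM2 ends → RM2 and RM3 overlap.
RM4 starts before RM2 ends → RM2 and RM4 overlap.
RM6 starts after RM2 ends; RM2 is clear from here.
RM4 starts after RM3 ends; RM3 is clear from here.
RM6 starts after RM4 ends; RM4 is clear from here.
RM5 starts after RM6 ends; RM6 is clear from here.
RM9 starts after RM5 ends; RM5 is clear from here.
RM7 starts before RM9 ends → RM9 and RM7 overlap.
RM8 starts before RM9 ends → RM9 and RM8 overlap.
RM8 starts before RM7 ends → RM7 and RM8 overlap.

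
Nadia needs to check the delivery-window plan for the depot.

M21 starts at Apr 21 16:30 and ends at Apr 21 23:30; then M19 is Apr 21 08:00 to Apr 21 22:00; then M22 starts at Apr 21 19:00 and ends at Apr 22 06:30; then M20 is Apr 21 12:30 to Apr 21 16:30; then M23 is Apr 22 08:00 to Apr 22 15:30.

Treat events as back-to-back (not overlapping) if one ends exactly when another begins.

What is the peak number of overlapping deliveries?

3

Walk through starts and ends in time order (an end at T is processed before a start at T):
Apr 21 08:00 start M19 → 1
Apr 21 12:30 start M20 → 2
Apr 21 16:30 end M20 → 1
Apr 21 16:30 start M21 → 2
Apr 21 19:00 start M22 → 3
Apr 21 22:00 end M19 → 2
Apr 21 23:30 end M21 → 1
Apr 22 06:30 end M22 → 0
Apr 22 08:00 start M23 → 1
Apr 22 15:30 end M23 → 0
Peak is 3, at Apr 21 19:00 (M19, M21, M22).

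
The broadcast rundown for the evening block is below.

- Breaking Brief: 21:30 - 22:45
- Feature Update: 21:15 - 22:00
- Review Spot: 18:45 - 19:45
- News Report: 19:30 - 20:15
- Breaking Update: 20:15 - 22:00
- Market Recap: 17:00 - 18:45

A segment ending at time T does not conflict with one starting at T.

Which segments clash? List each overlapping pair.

Two intervals overlap when each starts before the other ends.
Sorted by start: Market Recap, Review Spot, News Report, Breaking Update, Feature Update, Breaking Brief.
Review Spot starts exactly when Market Recap ends (back-to-back, no overlap), so nothing later overlaps Market Recap either.
News Report starts before Review Spot ends → Review Spot and News Report overlap.
Breaking Update starts after Review Spot ends, so nothing later overlaps Review Spot either.
Breaking Update starts exactly when News Report ends (back-to-back, no overlap), so nothing later overlaps News Report either.
Feature Update starts before Breaking Update ends → Breaking Update and Feature Update overlap.
Breaking Brief starts before Breaking Update ends → Breaking Update and Breaking Brief overlap.
Breaking Brief starts before Feature Update ends → Feature Update and Breaking Brief overlap.

Breaking Brief & Breaking Update, Breaking Brief & Feature Update, Breaking Update & Feature Update, News Report & Review Spot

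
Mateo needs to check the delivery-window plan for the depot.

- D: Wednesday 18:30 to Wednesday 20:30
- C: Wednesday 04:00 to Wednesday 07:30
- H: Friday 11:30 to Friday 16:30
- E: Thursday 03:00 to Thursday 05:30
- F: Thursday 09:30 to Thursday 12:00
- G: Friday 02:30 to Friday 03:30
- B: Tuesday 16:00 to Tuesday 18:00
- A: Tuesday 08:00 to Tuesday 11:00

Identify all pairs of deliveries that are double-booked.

none

Sorted by start: A, B, C, D, E, F, G, H.
B starts after A ends, so A has no further overlaps.
C starts after B ends, so B has no further overlaps.
D starts after C ends, so C has no further overlaps.
E starts after D ends, so D has no further overlaps.
F starts after E ends, so E has no further overlaps.
G starts after F ends, so F has no further overlaps.
H starts after G ends.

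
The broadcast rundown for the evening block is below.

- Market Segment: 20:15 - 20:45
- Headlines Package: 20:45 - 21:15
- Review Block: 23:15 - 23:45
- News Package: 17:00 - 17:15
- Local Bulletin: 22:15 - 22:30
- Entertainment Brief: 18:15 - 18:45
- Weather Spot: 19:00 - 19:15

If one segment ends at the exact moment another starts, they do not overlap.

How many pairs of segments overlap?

Sorted by start: News Package, Entertainment Brief, Weather Spot, Market Segment, Headlines Package, Local Bulletin, Review Block.
Entertainment Brief starts after News Package ends; News Package is clear from here.
Weather Spot starts after Entertainment Brief ends; Entertainment Brief is clear from here.
Market Segment starts after Weather Spot ends; Weather Spot is clear from here.
Headlines Package starts exactly when Market Segment ends (back-to-back, no overlap); Market Segment is clear from here.
Local Bulletin starts after Headlines Package ends; Headlines Package is clear from here.
Review Block starts after Local Bulletin ends.
No pair overlaps.

0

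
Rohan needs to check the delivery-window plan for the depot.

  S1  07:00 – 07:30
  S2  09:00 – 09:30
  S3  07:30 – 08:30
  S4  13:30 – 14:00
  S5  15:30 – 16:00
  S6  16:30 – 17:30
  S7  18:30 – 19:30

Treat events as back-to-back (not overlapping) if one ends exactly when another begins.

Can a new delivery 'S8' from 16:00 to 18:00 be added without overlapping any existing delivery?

S1: ends 07:30 at or before S8 starts 16:00 → clear.
S3: ends 08:30 at or before S8 starts 16:00 → clear.
S2: ends 09:30 at or before S8 starts 16:00 → clear.
S4: ends 14:00 at or before S8 starts 16:00 → clear.
S5: ends 16:00 at or before S8 starts 16:00 → clear.
S6: starts 16:30 before S8 ends 18:00, and ends 17:30 after S8 starts 16:00 → overlap.
S7: starts 18:30 at or after S8 ends 18:00 → clear.
S8 overlaps S6.

No — it overlaps S6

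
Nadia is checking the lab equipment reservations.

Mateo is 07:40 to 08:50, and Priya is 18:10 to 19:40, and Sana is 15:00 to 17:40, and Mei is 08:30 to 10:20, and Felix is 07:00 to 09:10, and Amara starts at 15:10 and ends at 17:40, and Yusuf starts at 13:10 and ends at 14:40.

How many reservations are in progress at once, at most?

Walk through starts and ends in time order (an end at T is processed before a start at T):
07:00 start Felix → 1
07:40 start Mateo → 2
08:30 start Mei → 3
08:50 end Mateo → 2
09:10 end Felix → 1
10:20 end Mei → 0
13:10 start Yusuf → 1
14:40 end Yusuf → 0
15:00 start Sana → 1
15:10 start Amara → 2
17:40 end Amara → 1
17:40 end Sana → 0
18:10 start Priya → 1
19:40 end Priya → 0
Peak is 3, at 08:30 (Felix, Mateo, Mei).

3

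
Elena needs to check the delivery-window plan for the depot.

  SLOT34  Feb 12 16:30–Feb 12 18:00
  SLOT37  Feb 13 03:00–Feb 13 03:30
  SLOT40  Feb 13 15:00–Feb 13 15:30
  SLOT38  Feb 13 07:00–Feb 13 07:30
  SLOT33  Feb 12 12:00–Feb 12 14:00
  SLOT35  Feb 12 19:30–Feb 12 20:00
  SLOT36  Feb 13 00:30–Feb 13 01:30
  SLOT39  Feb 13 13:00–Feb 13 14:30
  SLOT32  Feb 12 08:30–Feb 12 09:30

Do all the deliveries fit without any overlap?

Yes

Two intervals overlap when each starts before the other ends.
Sorted by start: SLOT32, SLOT33, SLOT34, SLOT35, SLOT36, SLOT37, SLOT38, SLOT39, SLOT40.
SLOT33 starts after SLOT32 ends, so SLOT32 has no further overlaps.
SLOT34 starts after SLOT33 ends, so SLOT33 has no further overlaps.
SLOT35 starts after SLOT34 ends, so SLOT34 has no further overlaps.
SLOT36 starts after SLOT35 ends, so SLOT35 has no further overlaps.
SLOT37 starts after SLOT36 ends, so SLOT36 has no further overlaps.
SLOT38 starts after SLOT37 ends, so SLOT37 has no further overlaps.
SLOT39 starts after SLOT38 ends, so SLOT38 has no further overlaps.
SLOT40 starts after SLOT39 ends.
Every pair is clear; the schedule has no overlaps.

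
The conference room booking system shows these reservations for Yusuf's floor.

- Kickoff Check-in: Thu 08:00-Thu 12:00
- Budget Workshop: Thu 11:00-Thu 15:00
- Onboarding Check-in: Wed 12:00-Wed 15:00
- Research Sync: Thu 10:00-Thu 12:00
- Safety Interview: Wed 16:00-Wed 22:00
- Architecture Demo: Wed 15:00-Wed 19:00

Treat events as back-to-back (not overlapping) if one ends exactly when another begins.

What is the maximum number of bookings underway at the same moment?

Sort all start/end points and keep a running count:
Wed 12:00 start Onboarding Check-in → 1
Wed 15:00 end Onboarding Check-in → 0
Wed 15:00 start Architecture Demo → 1
Wed 16:00 start Safety Interview → 2
Wed 19:00 end Architecture Demo → 1
Wed 22:00 end Safety Interview → 0
Thu 08:00 start Kickoff Check-in → 1
Thu 10:00 start Research Sync → 2
Thu 11:00 start Budget Workshop → 3
Thu 12:00 end Kickoff Check-in → 2
Thu 12:00 end Research Sync → 1
Thu 15:00 end Budget Workshop → 0
Peak is 3, at Thu 11:00 (Budget Workshop, Kickoff Check-in, Research Sync).

3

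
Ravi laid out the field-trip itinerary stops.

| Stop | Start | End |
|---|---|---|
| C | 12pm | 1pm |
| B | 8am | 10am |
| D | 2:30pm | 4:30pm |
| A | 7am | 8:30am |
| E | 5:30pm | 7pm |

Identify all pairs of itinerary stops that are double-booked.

Sorted by start: A, B, C, D, E.
B starts before A ends → A and B overlap.
C starts after A ends; A is clear from here.
C starts after B ends; B is clear from here.
D starts after C ends; C is clear from here.
E starts after D ends.

A & B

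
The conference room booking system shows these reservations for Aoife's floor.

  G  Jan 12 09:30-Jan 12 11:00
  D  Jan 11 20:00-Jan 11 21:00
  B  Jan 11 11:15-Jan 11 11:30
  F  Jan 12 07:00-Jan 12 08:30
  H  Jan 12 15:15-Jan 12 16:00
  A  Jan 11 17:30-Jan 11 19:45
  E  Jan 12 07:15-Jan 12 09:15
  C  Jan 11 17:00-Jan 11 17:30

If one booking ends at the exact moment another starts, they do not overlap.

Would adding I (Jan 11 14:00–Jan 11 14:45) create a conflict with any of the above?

No — it doesn't clash with anything

B: ends Jan 11 11:30 at or before I starts Jan 11 14:00 → clear.
C: starts Jan 11 17:00 at or after I ends Jan 11 14:45 → clear.
A: starts Jan 11 17:30 at or after I ends Jan 11 14:45 → clear.
D: starts Jan 11 20:00 at or after I ends Jan 11 14:45 → clear.
F: starts Jan 12 07:00 at or after I ends Jan 11 14:45 → clear.
E: starts Jan 12 07:15 at or after I ends Jan 11 14:45 → clear.
G: starts Jan 12 09:30 at or after I ends Jan 11 14:45 → clear.
H: starts Jan 12 15:15 at or after I ends Jan 11 14:45 → clear.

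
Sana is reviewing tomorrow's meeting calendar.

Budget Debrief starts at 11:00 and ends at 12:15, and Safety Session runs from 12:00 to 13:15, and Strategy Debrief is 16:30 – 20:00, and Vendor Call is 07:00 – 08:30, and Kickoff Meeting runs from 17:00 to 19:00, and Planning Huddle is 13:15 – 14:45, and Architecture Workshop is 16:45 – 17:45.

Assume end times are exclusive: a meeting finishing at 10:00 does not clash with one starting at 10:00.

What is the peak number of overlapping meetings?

3

Sort all start/end points and keep a running count:
07:00 start Vendor Call → 1
08:30 end Vendor Call → 0
11:00 start Budget Debrief → 1
12:00 start Safety Session → 2
12:15 end Budget Debrief → 1
13:15 end Safety Session → 0
13:15 start Planning Huddle → 1
14:45 end Planning Huddle → 0
16:30 start Strategy Debrief → 1
16:45 start Architecture Workshop → 2
17:00 start Kickoff Meeting → 3
17:45 end Architecture Workshop → 2
19:00 end Kickoff Meeting → 1
20:00 end Strategy Debrief → 0
Peak is 3, at 17:00 (Architecture Workshop, Kickoff Meeting, Strategy Debrief).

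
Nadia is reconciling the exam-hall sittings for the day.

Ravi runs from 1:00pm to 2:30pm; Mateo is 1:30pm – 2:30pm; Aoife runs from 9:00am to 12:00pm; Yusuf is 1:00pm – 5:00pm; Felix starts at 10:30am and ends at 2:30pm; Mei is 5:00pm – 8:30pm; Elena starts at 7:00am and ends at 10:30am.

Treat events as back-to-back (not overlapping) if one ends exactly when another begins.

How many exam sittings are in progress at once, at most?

Sort all start/end points and keep a running count:
7:00am start Elena → 1
9:00am start Aoife → 2
10:30am end Elena → 1
10:30am start Felix → 2
12:00pm end Aoife → 1
1:00pm start Ravi → 2
1:00pm start Yusuf → 3
1:30pm start Mateo → 4
2:30pm end Felix → 3
2:30pm end Mateo → 2
2:30pm end Ravi → 1
5:00pm end Yusuf → 0
5:00pm start Mei → 1
8:30pm end Mei → 0
Peak is 4, at 1:30pm (Felix, Mateo, Ravi, Yusuf).

4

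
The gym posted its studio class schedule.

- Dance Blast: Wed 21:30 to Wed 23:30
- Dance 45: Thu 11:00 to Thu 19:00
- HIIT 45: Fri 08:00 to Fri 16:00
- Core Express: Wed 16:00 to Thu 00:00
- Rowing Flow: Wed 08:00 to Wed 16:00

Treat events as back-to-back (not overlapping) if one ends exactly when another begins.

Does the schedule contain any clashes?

Check each pair: they overlap iff neither finishes before the other starts.
Sorted by start: Rowing Flow, Core Express, Dance Blast, Dance 45, HIIT 45.
Core Express starts exactly when Rowing Flow ends (back-to-back, no overlap), so nothing later overlaps Rowing Flow either.
Dance Blast starts before Core Express ends → Core Express and Dance Blast overlap.
That's a conflict, so the schedule is not conflict-free.

Yes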